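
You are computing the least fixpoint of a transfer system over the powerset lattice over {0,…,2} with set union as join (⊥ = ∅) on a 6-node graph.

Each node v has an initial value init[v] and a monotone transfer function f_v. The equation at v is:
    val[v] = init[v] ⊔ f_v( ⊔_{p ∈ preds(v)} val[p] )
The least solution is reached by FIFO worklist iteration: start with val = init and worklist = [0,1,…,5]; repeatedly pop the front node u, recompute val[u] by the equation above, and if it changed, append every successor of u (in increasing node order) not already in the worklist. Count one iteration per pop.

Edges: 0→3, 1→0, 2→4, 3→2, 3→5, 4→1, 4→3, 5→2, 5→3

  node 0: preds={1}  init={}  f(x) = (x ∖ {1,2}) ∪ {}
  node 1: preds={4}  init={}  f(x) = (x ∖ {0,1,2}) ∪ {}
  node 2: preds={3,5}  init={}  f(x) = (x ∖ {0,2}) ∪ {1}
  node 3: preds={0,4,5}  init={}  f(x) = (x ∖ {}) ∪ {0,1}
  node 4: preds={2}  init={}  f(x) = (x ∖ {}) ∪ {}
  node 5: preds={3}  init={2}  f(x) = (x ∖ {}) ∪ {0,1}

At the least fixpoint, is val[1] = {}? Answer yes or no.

Iteration log — 9 steps:
  step 1. node 0  ⊔preds={}  new={}  stable
  step 2. node 1  ⊔preds={}  new={}  stable
  step 3. node 2  ⊔preds={2}  new={1}  old={}  +wl: 
  step 4. node 3  ⊔preds={2}  new={0,1,2}  old={}  +wl: 2
  step 5. node 4  ⊔preds={1}  new={1}  old={}  +wl: 1,3
  step 6. node 5  ⊔preds={0,1,2}  new={0,1,2}  old={2}  +wl: 
  step 7. node 2  ⊔preds={0,1,2}  new={1}  stable
  step 8. node 1  ⊔preds={1}  new={}  stable
  step 9. node 3  ⊔preds={0,1,2}  new={0,1,2}  stable

Least fixpoint reached:
  node 0: {}
  node 1: {}
  node 2: {1}
  node 3: {0,1,2}
  node 4: {1}
  node 5: {0,1,2}

yes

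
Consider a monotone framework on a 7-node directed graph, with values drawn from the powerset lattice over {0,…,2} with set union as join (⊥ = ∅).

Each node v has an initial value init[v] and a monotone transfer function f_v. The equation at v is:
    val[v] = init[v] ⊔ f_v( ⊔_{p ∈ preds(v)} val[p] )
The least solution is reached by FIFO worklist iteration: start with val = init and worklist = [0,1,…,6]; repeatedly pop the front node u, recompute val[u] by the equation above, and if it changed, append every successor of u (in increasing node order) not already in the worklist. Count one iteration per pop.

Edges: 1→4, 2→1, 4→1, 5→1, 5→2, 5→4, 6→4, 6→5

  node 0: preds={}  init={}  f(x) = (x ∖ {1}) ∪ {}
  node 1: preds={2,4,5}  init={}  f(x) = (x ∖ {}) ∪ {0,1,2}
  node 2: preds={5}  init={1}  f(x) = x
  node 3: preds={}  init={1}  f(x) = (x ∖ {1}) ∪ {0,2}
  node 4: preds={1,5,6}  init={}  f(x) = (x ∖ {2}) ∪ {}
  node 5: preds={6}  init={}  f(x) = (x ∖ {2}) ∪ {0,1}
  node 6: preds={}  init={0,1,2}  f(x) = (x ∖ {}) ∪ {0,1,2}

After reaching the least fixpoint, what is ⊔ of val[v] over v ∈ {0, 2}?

Worklist (11 pops):
  #1 pop 0: in={} → {} (no change)
  #2 pop 1: in={1} → {0,1,2} (was {}); enqueue []
  #3 pop 2: in={} → {1} (no change)
  #4 pop 3: in={} → {0,1,2} (was {1}); enqueue []
  #5 pop 4: in={0,1,2} → {0,1} (was {}); enqueue [1]
  #6 pop 5: in={0,1,2} → {0,1} (was {}); enqueue [2,4]
  #7 pop 6: in={} → {0,1,2} (no change)
  #8 pop 1: in={0,1} → {0,1,2} (no change)
  #9 pop 2: in={0,1} → {0,1} (was {1}); enqueue [1]
  #10 pop 4: in={0,1,2} → {0,1} (no change)
  #11 pop 1: in={0,1} → {0,1,2} (no change)

Fixpoint:
  val[0] = {}
  val[1] = {0,1,2}
  val[2] = {0,1}
  val[3] = {0,1,2}
  val[4] = {0,1}
  val[5] = {0,1}
  val[6] = {0,1,2}

{0,1}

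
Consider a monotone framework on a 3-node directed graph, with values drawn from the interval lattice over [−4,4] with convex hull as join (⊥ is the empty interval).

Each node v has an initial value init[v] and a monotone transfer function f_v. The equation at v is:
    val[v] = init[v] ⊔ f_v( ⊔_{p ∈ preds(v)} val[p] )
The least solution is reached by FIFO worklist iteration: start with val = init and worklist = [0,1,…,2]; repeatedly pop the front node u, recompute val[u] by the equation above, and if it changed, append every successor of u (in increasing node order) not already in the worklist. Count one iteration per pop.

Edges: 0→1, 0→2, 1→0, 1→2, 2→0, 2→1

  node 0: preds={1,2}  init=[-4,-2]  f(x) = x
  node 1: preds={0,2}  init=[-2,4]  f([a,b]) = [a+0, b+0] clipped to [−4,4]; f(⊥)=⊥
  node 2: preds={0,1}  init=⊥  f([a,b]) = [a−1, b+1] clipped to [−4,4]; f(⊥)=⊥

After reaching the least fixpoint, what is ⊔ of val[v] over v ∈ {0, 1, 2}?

Worklist (5 pops):
  #1 pop 0: in=[-2,4] → [-4,4] (was [-4,-2]); enqueue []
  #2 pop 1: in=[-4,4] → [-4,4] (was [-2,4]); enqueue [0]
  #3 pop 2: in=[-4,4] → [-4,4] (was ⊥); enqueue [1]
  #4 pop 0: in=[-4,4] → [-4,4] (no change)
  #5 pop 1: in=[-4,4] → [-4,4] (no change)

Fixpoint:
  val[0] = [-4,4]
  val[1] = [-4,4]
  val[2] = [-4,4]

[-4,4]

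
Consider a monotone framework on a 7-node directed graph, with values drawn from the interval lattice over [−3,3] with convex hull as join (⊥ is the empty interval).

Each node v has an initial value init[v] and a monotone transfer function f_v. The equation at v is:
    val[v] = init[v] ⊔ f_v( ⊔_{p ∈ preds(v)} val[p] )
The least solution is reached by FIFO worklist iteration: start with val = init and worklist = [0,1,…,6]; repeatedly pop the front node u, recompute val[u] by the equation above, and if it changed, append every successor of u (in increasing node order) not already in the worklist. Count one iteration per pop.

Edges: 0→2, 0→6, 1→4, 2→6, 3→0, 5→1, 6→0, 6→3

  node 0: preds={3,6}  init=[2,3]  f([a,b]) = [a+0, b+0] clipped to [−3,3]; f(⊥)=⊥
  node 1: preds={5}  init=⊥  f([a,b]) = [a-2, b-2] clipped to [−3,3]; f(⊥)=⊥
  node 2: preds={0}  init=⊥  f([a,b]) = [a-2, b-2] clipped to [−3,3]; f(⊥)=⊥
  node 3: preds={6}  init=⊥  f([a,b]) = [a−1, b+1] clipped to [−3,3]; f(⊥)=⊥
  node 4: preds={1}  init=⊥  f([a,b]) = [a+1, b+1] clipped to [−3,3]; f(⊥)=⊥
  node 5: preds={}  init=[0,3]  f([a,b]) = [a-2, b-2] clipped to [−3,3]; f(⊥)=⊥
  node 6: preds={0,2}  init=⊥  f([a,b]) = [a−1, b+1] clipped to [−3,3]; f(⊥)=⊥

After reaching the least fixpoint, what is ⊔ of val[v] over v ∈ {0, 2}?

Iteration log — 16 steps:
  step 1. node 0  ⊔preds=⊥  new=[2,3]  stable
  step 2. node 1  ⊔preds=[0,3]  new=[-2,1]  old=⊥  +wl: 
  step 3. node 2  ⊔preds=[2,3]  new=[0,1]  old=⊥  +wl: 
  step 4. node 3  ⊔preds=⊥  new=⊥  stable
  step 5. node 4  ⊔preds=[-2,1]  new=[-1,2]  old=⊥  +wl: 
  step 6. node 5  ⊔preds=⊥  new=[0,3]  stable
  step 7. node 6  ⊔preds=[0,3]  new=[-1,3]  old=⊥  +wl: 0,3
  step 8. node 0  ⊔preds=[-1,3]  new=[-1,3]  old=[2,3]  +wl: 2,6
  step 9. node 3  ⊔preds=[-1,3]  new=[-2,3]  old=⊥  +wl: 0
  step 10. node 2  ⊔preds=[-1,3]  new=[-3,1]  old=[0,1]  +wl: 
  step 11. node 6  ⊔preds=[-3,3]  new=[-3,3]  old=[-1,3]  +wl: 3
  step 12. node 0  ⊔preds=[-3,3]  new=[-3,3]  old=[-1,3]  +wl: 2,6
  step 13. node 3  ⊔preds=[-3,3]  new=[-3,3]  old=[-2,3]  +wl: 0
  step 14. node 2  ⊔preds=[-3,3]  new=[-3,1]  stable
  step 15. node 6  ⊔preds=[-3,3]  new=[-3,3]  stable
  step 16. node 0  ⊔preds=[-3,3]  new=[-3,3]  stable

Least fixpoint reached:
  node 0: [-3,3]
  node 1: [-2,1]
  node 2: [-3,1]
  node 3: [-3,3]
  node 4: [-1,2]
  node 5: [0,3]
  node 6: [-3,3]

[-3,3]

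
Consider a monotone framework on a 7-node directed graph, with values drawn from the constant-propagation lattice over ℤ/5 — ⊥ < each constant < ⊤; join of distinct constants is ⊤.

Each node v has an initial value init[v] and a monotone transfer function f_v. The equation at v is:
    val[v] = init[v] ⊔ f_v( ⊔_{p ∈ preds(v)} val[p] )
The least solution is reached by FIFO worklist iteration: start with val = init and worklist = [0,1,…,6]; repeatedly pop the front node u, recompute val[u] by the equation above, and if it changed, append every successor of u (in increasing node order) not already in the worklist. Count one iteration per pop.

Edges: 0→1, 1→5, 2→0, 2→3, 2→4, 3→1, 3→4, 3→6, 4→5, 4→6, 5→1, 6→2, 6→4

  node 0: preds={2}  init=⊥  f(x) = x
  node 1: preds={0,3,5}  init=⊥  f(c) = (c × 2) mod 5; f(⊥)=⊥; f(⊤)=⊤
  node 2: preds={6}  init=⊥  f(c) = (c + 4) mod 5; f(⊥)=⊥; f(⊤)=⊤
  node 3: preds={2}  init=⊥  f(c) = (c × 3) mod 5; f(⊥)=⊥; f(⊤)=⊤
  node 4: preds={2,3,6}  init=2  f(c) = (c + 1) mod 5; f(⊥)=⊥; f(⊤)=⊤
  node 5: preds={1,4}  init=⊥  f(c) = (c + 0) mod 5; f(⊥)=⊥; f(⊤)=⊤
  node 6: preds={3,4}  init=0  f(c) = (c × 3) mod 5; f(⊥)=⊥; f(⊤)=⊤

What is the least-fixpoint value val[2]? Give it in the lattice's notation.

Trace (17 dequeues):
  [1] u=0 | in ⊥ | out ⊥ | ==
  [2] u=1 | in ⊥ | out ⊥ | ==
  [3] u=2 | in 0 | out 4 | prev ⊥ | push {0}
  [4] u=3 | in 4 | out 2 | prev ⊥ | push {1}
  [5] u=4 | in ⊤ | out ⊤ | prev 2 | push {}
  [6] u=5 | in ⊤ | out ⊤ | prev ⊥ | push {}
  [7] u=6 | in ⊤ | out ⊤ | prev 0 | push {2,4}
  [8] u=0 | in 4 | out 4 | prev ⊥ | push {}
  [9] u=1 | in ⊤ | out ⊤ | prev ⊥ | push {5}
  [10] u=2 | in ⊤ | out ⊤ | prev 4 | push {0,3}
  [11] u=4 | in ⊤ | out ⊤ | ==
  [12] u=5 | in ⊤ | out ⊤ | ==
  [13] u=0 | in ⊤ | out ⊤ | prev 4 | push {1}
  [14] u=3 | in ⊤ | out ⊤ | prev 2 | push {4,6}
  [15] u=1 | in ⊤ | out ⊤ | ==
  [16] u=4 | in ⊤ | out ⊤ | ==
  [17] u=6 | in ⊤ | out ⊤ | ==

Converged values:
  [0] ⊤
  [1] ⊤
  [2] ⊤
  [3] ⊤
  [4] ⊤
  [5] ⊤
  [6] ⊤

⊤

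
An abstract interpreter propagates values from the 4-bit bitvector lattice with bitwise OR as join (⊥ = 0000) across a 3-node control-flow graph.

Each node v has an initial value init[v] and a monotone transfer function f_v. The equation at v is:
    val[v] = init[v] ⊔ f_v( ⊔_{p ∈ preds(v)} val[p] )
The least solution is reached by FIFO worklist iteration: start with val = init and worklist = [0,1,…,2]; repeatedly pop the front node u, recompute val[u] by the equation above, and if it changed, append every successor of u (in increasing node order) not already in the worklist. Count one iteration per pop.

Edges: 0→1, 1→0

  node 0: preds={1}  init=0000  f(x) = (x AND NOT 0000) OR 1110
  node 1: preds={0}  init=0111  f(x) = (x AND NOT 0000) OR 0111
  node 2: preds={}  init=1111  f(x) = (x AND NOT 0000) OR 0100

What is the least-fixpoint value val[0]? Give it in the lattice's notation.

1111

Trace (4 dequeues):
  [1] u=0 | in 0111 | out 1111 | prev 0000 | push {}
  [2] u=1 | in 1111 | out 1111 | prev 0111 | push {0}
  [3] u=2 | in 0000 | out 1111 | ==
  [4] u=0 | in 1111 | out 1111 | ==

Converged values:
  [0] 1111
  [1] 1111
  [2] 1111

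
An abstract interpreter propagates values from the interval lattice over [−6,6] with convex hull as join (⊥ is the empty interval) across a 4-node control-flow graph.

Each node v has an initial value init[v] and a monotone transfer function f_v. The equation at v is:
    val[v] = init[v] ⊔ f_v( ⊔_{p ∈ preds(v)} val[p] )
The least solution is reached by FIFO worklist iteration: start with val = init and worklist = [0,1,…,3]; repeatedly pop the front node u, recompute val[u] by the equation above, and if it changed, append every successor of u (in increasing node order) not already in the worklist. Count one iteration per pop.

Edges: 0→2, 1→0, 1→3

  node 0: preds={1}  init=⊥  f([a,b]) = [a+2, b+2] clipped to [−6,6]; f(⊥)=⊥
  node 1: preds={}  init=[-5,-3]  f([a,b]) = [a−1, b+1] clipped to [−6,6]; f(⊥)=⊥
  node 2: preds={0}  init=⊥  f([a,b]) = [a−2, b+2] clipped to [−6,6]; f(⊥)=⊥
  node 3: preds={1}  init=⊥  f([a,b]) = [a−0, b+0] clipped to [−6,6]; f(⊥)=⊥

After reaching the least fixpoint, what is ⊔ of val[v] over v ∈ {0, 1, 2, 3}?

[-5,1]

Trace (4 dequeues):
  [1] u=0 | in [-5,-3] | out [-3,-1] | prev ⊥ | push {}
  [2] u=1 | in ⊥ | out [-5,-3] | ==
  [3] u=2 | in [-3,-1] | out [-5,1] | prev ⊥ | push {}
  [4] u=3 | in [-5,-3] | out [-5,-3] | prev ⊥ | push {}

Converged values:
  [0] [-3,-1]
  [1] [-5,-3]
  [2] [-5,1]
  [3] [-5,-3]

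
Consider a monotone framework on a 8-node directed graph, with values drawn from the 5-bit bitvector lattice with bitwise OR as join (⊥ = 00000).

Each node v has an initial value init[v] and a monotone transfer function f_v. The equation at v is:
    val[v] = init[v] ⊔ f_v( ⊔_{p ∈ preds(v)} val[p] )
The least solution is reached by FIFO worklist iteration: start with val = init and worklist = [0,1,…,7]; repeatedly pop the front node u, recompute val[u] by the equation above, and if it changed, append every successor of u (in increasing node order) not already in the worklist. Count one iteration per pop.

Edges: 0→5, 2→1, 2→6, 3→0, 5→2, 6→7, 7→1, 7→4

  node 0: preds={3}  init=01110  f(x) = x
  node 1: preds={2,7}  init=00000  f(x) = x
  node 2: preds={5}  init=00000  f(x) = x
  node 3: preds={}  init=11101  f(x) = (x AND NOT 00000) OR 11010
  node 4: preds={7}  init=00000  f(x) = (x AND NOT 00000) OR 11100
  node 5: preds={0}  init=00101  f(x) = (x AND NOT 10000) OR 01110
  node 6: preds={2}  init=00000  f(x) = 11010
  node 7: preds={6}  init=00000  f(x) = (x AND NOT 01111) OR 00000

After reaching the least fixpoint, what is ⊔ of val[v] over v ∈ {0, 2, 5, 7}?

Worklist (14 pops):
  #1 pop 0: in=11101 → 11111 (was 01110); enqueue []
  #2 pop 1: in=00000 → 00000 (no change)
  #3 pop 2: in=00101 → 00101 (was 00000); enqueue [1]
  #4 pop 3: in=00000 → 11111 (was 11101); enqueue [0]
  #5 pop 4: in=00000 → 11100 (was 00000); enqueue []
  #6 pop 5: in=11111 → 01111 (was 00101); enqueue [2]
  #7 pop 6: in=00101 → 11010 (was 00000); enqueue []
  #8 pop 7: in=11010 → 10000 (was 00000); enqueue [4]
  #9 pop 1: in=10101 → 10101 (was 00000); enqueue []
  #10 pop 0: in=11111 → 11111 (no change)
  #11 pop 2: in=01111 → 01111 (was 00101); enqueue [1,6]
  #12 pop 4: in=10000 → 11100 (no change)
  #13 pop 1: in=11111 → 11111 (was 10101); enqueue []
  #14 pop 6: in=01111 → 11010 (no change)

Fixpoint:
  val[0] = 11111
  val[1] = 11111
  val[2] = 01111
  val[3] = 11111
  val[4] = 11100
  val[5] = 01111
  val[6] = 11010
  val[7] = 10000

11111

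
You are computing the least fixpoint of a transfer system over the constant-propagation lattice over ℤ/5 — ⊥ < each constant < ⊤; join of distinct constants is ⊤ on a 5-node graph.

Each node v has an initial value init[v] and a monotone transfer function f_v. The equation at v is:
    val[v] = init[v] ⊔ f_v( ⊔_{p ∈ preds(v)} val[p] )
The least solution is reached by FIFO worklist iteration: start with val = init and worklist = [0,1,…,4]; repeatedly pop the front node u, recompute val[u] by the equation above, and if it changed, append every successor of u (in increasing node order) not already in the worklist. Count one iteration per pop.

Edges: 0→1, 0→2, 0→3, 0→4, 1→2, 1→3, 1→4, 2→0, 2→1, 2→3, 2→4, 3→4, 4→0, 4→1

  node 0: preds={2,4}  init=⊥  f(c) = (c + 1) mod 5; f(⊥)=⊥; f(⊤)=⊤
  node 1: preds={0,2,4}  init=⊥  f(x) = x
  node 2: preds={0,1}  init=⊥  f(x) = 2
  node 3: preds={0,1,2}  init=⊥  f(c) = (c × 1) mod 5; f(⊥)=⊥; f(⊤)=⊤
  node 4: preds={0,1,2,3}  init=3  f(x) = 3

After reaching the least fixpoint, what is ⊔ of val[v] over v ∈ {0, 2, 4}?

⊤

Trace (10 dequeues):
  [1] u=0 | in 3 | out 4 | prev ⊥ | push {}
  [2] u=1 | in ⊤ | out ⊤ | prev ⊥ | push {}
  [3] u=2 | in ⊤ | out 2 | prev ⊥ | push {0,1}
  [4] u=3 | in ⊤ | out ⊤ | prev ⊥ | push {}
  [5] u=4 | in ⊤ | out 3 | ==
  [6] u=0 | in ⊤ | out ⊤ | prev 4 | push {2,3,4}
  [7] u=1 | in ⊤ | out ⊤ | ==
  [8] u=2 | in ⊤ | out 2 | ==
  [9] u=3 | in ⊤ | out ⊤ | ==
  [10] u=4 | in ⊤ | out 3 | ==

Converged values:
  [0] ⊤
  [1] ⊤
  [2] 2
  [3] ⊤
  [4] 3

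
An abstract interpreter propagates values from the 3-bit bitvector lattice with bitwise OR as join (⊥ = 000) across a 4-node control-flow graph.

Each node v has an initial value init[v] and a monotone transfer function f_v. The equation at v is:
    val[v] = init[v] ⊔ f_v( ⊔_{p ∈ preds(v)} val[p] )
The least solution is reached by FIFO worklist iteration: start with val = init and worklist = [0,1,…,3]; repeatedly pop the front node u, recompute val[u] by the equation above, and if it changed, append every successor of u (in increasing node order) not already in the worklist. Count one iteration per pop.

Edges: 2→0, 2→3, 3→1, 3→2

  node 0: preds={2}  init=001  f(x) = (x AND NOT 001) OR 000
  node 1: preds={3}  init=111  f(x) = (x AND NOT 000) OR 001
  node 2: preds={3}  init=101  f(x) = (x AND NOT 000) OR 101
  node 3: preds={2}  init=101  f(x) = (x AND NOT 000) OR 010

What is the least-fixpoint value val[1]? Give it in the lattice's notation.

Iteration log — 8 steps:
  step 1. node 0  ⊔preds=101  new=101  old=001  +wl: 
  step 2. node 1  ⊔preds=101  new=111  stable
  step 3. node 2  ⊔preds=101  new=101  stable
  step 4. node 3  ⊔preds=101  new=111  old=101  +wl: 1,2
  step 5. node 1  ⊔preds=111  new=111  stable
  step 6. node 2  ⊔preds=111  new=111  old=101  +wl: 0,3
  step 7. node 0  ⊔preds=111  new=111  old=101  +wl: 
  step 8. node 3  ⊔preds=111  new=111  stable

Least fixpoint reached:
  node 0: 111
  node 1: 111
  node 2: 111
  node 3: 111

111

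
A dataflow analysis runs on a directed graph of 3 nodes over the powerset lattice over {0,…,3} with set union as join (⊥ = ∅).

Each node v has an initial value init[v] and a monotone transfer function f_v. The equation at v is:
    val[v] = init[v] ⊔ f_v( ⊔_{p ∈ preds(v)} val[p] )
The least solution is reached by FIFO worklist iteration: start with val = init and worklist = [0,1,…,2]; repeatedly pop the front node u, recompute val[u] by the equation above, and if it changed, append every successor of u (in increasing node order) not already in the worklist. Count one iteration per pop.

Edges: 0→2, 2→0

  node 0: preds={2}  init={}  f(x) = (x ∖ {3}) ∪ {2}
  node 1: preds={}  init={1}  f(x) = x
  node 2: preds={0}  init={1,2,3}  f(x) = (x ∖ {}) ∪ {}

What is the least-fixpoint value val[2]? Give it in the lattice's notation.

Worklist (3 pops):
  #1 pop 0: in={1,2,3} → {1,2} (was {}); enqueue []
  #2 pop 1: in={} → {1} (no change)
  #3 pop 2: in={1,2} → {1,2,3} (no change)

Fixpoint:
  val[0] = {1,2}
  val[1] = {1}
  val[2] = {1,2,3}

{1,2,3}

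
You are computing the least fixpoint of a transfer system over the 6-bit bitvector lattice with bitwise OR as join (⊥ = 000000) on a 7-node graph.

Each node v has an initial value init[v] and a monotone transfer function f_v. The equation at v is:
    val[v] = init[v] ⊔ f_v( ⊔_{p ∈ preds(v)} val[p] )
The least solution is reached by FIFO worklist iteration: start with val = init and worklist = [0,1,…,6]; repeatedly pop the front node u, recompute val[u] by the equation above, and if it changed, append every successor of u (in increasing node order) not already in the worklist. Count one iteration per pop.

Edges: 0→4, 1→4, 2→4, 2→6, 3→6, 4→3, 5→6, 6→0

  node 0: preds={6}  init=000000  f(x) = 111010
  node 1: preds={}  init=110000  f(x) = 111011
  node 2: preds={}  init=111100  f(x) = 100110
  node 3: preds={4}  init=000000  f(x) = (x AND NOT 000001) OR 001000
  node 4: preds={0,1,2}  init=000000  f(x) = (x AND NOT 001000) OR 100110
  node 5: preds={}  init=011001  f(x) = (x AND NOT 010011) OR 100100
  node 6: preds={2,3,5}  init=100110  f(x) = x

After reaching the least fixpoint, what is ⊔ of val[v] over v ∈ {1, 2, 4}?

111111

Iteration log — 10 steps:
  step 1. node 0  ⊔preds=100110  new=111010  old=000000  +wl: 
  step 2. node 1  ⊔preds=000000  new=111011  old=110000  +wl: 
  step 3. node 2  ⊔preds=000000  new=111110  old=111100  +wl: 
  step 4. node 3  ⊔preds=000000  new=001000  old=000000  +wl: 
  step 5. node 4  ⊔preds=111111  new=110111  old=000000  +wl: 3
  step 6. node 5  ⊔preds=000000  new=111101  old=011001  +wl: 
  step 7. node 6  ⊔preds=111111  new=111111  old=100110  +wl: 0
  step 8. node 3  ⊔preds=110111  new=111110  old=001000  +wl: 6
  step 9. node 0  ⊔preds=111111  new=111010  stable
  step 10. node 6  ⊔preds=111111  new=111111  stable

Least fixpoint reached:
  node 0: 111010
  node 1: 111011
  node 2: 111110
  node 3: 111110
  node 4: 110111
  node 5: 111101
  node 6: 111111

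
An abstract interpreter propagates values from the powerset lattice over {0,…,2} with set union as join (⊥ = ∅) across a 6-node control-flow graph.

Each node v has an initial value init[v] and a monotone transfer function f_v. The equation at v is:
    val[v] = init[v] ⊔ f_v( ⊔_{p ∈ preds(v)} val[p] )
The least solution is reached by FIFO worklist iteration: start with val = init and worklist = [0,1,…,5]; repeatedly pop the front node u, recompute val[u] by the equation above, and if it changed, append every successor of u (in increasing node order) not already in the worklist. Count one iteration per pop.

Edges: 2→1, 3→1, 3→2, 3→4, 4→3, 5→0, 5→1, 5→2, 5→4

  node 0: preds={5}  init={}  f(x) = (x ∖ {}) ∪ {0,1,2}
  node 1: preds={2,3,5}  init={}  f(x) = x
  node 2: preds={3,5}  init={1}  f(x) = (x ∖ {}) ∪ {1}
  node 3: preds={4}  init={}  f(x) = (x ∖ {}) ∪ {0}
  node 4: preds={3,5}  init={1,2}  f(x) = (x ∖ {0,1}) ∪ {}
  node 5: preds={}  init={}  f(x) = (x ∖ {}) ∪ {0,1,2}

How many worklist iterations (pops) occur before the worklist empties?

11

Iteration log — 11 steps:
  step 1. node 0  ⊔preds={}  new={0,1,2}  old={}  +wl: 
  step 2. node 1  ⊔preds={1}  new={1}  old={}  +wl: 
  step 3. node 2  ⊔preds={}  new={1}  stable
  step 4. node 3  ⊔preds={1,2}  new={0,1,2}  old={}  +wl: 1,2
  step 5. node 4  ⊔preds={0,1,2}  new={1,2}  stable
  step 6. node 5  ⊔preds={}  new={0,1,2}  old={}  +wl: 0,4
  step 7. node 1  ⊔preds={0,1,2}  new={0,1,2}  old={1}  +wl: 
  step 8. node 2  ⊔preds={0,1,2}  new={0,1,2}  old={1}  +wl: 1
  step 9. node 0  ⊔preds={0,1,2}  new={0,1,2}  stable
  step 10. node 4  ⊔preds={0,1,2}  new={1,2}  stable
  step 11. node 1  ⊔preds={0,1,2}  new={0,1,2}  stable

Least fixpoint reached:
  node 0: {0,1,2}
  node 1: {0,1,2}
  node 2: {0,1,2}
  node 3: {0,1,2}
  node 4: {1,2}
  node 5: {0,1,2}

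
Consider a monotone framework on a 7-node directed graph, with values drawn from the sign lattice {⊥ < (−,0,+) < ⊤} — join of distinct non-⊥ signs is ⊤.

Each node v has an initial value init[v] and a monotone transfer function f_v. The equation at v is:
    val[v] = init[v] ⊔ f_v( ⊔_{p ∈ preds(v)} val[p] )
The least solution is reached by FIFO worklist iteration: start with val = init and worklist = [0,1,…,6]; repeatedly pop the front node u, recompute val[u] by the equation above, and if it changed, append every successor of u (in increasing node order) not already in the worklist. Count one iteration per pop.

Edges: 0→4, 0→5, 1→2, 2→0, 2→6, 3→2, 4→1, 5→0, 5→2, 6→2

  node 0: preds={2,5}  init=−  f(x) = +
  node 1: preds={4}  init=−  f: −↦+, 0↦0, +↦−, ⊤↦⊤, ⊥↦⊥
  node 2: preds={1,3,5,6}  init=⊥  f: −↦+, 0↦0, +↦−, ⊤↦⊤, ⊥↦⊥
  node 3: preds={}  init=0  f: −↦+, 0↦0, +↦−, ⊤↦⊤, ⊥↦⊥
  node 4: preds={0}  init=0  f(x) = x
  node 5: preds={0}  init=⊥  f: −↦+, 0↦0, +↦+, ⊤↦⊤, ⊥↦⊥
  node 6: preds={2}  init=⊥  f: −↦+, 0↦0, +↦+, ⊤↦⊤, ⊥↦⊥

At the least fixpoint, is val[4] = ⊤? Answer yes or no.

Worklist (10 pops):
  #1 pop 0: in=⊥ → ⊤ (was −); enqueue []
  #2 pop 1: in=0 → ⊤ (was −); enqueue []
  #3 pop 2: in=⊤ → ⊤ (was ⊥); enqueue [0]
  #4 pop 3: in=⊥ → 0 (no change)
  #5 pop 4: in=⊤ → ⊤ (was 0); enqueue [1]
  #6 pop 5: in=⊤ → ⊤ (was ⊥); enqueue [2]
  #7 pop 6: in=⊤ → ⊤ (was ⊥); enqueue []
  #8 pop 0: in=⊤ → ⊤ (no change)
  #9 pop 1: in=⊤ → ⊤ (no change)
  #10 pop 2: in=⊤ → ⊤ (no change)

Fixpoint:
  val[0] = ⊤
  val[1] = ⊤
  val[2] = ⊤
  val[3] = 0
  val[4] = ⊤
  val[5] = ⊤
  val[6] = ⊤

yes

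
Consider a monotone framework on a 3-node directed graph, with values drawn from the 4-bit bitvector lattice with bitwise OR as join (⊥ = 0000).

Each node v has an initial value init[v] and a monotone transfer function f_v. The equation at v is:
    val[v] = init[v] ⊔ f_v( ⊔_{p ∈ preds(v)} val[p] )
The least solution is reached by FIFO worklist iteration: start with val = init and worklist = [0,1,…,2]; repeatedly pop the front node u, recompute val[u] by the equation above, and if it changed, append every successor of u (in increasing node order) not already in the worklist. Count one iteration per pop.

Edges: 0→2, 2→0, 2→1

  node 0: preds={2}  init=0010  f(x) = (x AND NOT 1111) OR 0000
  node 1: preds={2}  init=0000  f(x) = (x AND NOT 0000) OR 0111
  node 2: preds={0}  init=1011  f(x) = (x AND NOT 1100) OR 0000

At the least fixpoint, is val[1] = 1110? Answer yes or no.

no

Trace (3 dequeues):
  [1] u=0 | in 1011 | out 0010 | ==
  [2] u=1 | in 1011 | out 1111 | prev 0000 | push {}
  [3] u=2 | in 0010 | out 1011 | ==

Converged values:
  [0] 0010
  [1] 1111
  [2] 1011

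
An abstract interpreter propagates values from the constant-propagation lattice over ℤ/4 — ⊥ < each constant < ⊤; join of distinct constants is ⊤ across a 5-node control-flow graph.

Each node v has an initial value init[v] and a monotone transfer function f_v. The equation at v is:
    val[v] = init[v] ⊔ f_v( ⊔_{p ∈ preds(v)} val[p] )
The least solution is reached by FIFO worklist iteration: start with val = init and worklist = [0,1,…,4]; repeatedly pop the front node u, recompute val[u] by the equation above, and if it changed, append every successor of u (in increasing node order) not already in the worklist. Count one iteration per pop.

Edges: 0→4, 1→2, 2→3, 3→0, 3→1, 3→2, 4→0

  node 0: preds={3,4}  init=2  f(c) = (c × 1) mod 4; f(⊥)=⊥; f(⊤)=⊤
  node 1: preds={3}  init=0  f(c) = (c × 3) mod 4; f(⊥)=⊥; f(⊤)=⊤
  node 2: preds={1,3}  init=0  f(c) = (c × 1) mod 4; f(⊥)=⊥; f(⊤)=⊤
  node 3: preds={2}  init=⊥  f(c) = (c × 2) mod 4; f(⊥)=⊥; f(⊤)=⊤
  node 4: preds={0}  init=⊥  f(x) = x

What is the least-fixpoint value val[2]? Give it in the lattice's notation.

Worklist (10 pops):
  #1 pop 0: in=⊥ → 2 (no change)
  #2 pop 1: in=⊥ → 0 (no change)
  #3 pop 2: in=0 → 0 (no change)
  #4 pop 3: in=0 → 0 (was ⊥); enqueue [0,1,2]
  #5 pop 4: in=2 → 2 (was ⊥); enqueue []
  #6 pop 0: in=⊤ → ⊤ (was 2); enqueue [4]
  #7 pop 1: in=0 → 0 (no change)
  #8 pop 2: in=0 → 0 (no change)
  #9 pop 4: in=⊤ → ⊤ (was 2); enqueue [0]
  #10 pop 0: in=⊤ → ⊤ (no change)

Fixpoint:
  val[0] = ⊤
  val[1] = 0
  val[2] = 0
  val[3] = 0
  val[4] = ⊤

0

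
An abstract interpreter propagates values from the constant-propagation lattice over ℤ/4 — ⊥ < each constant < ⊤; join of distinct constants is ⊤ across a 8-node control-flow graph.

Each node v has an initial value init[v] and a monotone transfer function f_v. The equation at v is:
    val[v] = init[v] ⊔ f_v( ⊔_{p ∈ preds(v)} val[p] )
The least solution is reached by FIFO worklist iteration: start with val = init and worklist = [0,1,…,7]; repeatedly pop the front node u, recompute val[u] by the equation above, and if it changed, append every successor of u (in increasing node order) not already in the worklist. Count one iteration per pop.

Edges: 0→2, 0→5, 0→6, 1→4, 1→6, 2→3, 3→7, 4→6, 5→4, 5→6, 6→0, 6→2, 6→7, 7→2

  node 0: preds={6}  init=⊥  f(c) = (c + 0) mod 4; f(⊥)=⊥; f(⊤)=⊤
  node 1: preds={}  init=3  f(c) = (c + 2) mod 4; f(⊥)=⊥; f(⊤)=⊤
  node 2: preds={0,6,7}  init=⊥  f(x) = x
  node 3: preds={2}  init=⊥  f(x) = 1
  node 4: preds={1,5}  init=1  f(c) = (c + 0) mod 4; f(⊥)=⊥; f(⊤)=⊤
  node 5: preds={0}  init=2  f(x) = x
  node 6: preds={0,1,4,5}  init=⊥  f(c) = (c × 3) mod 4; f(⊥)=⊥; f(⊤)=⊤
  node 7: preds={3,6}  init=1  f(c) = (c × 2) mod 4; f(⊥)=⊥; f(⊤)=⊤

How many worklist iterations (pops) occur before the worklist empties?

Iteration log — 14 steps:
  step 1. node 0  ⊔preds=⊥  new=⊥  stable
  step 2. node 1  ⊔preds=⊥  new=3  stable
  step 3. node 2  ⊔preds=1  new=1  old=⊥  +wl: 
  step 4. node 3  ⊔preds=1  new=1  old=⊥  +wl: 
  step 5. node 4  ⊔preds=⊤  new=⊤  old=1  +wl: 
  step 6. node 5  ⊔preds=⊥  new=2  stable
  step 7. node 6  ⊔preds=⊤  new=⊤  old=⊥  +wl: 0,2
  step 8. node 7  ⊔preds=⊤  new=⊤  old=1  +wl: 
  step 9. node 0  ⊔preds=⊤  new=⊤  old=⊥  +wl: 5,6
  step 10. node 2  ⊔preds=⊤  new=⊤  old=1  +wl: 3
  step 11. node 5  ⊔preds=⊤  new=⊤  old=2  +wl: 4
  step 12. node 6  ⊔preds=⊤  new=⊤  stable
  step 13. node 3  ⊔preds=⊤  new=1  stable
  step 14. node 4  ⊔preds=⊤  new=⊤  stable

Least fixpoint reached:
  node 0: ⊤
  node 1: 3
  node 2: ⊤
  node 3: 1
  node 4: ⊤
  node 5: ⊤
  node 6: ⊤
  node 7: ⊤

14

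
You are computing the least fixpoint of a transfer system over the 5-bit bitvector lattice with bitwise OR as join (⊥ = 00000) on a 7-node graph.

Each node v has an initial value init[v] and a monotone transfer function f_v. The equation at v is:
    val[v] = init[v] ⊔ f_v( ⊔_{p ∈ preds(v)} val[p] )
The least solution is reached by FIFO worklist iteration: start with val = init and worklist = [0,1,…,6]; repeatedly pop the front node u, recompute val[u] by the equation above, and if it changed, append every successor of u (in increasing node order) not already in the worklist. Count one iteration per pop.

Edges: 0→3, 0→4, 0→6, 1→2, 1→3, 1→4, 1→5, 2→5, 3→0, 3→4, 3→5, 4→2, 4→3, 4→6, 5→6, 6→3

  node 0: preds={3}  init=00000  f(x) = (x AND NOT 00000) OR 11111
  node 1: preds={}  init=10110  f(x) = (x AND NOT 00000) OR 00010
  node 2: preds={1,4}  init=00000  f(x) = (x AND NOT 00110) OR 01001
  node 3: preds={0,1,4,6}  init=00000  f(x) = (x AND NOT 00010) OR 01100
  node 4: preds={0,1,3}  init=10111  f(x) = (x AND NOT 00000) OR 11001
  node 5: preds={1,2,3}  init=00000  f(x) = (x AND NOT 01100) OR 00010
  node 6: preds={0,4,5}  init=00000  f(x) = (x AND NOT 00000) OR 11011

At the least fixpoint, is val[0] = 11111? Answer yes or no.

yes

Worklist (10 pops):
  #1 pop 0: in=00000 → 11111 (was 00000); enqueue []
  #2 pop 1: in=00000 → 10110 (no change)
  #3 pop 2: in=10111 → 11001 (was 00000); enqueue []
  #4 pop 3: in=11111 → 11101 (was 00000); enqueue [0]
  #5 pop 4: in=11111 → 11111 (was 10111); enqueue [2,3]
  #6 pop 5: in=11111 → 10011 (was 00000); enqueue []
  #7 pop 6: in=11111 → 11111 (was 00000); enqueue []
  #8 pop 0: in=11101 → 11111 (no change)
  #9 pop 2: in=11111 → 11001 (no change)
  #10 pop 3: in=11111 → 11101 (no change)

Fixpoint:
  val[0] = 11111
  val[1] = 10110
  val[2] = 11001
  val[3] = 11101
  val[4] = 11111
  val[5] = 10011
  val[6] = 11111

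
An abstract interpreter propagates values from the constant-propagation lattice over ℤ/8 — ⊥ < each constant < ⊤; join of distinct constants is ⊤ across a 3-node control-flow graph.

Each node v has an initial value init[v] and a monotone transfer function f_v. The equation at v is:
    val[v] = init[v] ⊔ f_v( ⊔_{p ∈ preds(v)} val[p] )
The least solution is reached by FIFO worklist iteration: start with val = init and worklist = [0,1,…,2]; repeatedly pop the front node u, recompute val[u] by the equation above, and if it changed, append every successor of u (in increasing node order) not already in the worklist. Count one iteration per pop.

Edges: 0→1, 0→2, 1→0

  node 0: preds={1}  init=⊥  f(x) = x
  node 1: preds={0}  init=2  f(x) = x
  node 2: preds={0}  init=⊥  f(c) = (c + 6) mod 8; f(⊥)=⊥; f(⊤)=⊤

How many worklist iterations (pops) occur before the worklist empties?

3

Worklist (3 pops):
  #1 pop 0: in=2 → 2 (was ⊥); enqueue []
  #2 pop 1: in=2 → 2 (no change)
  #3 pop 2: in=2 → 0 (was ⊥); enqueue []

Fixpoint:
  val[0] = 2
  val[1] = 2
  val[2] = 0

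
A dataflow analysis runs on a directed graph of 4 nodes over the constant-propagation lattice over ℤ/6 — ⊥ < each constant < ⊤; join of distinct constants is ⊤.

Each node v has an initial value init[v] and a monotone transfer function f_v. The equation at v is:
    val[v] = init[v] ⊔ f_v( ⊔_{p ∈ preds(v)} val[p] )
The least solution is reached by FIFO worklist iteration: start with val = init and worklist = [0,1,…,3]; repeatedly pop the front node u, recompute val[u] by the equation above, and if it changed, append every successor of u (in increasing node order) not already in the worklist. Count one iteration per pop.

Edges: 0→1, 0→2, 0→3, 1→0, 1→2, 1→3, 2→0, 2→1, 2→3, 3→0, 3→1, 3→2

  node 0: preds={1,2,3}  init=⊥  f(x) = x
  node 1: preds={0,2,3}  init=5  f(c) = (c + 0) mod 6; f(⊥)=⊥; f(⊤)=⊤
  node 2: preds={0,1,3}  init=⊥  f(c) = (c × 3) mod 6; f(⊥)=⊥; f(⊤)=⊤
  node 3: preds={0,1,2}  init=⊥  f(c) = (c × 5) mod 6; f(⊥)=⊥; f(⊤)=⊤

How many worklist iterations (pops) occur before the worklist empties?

Worklist (10 pops):
  #1 pop 0: in=5 → 5 (was ⊥); enqueue []
  #2 pop 1: in=5 → 5 (no change)
  #3 pop 2: in=5 → 3 (was ⊥); enqueue [0,1]
  #4 pop 3: in=⊤ → ⊤ (was ⊥); enqueue [2]
  #5 pop 0: in=⊤ → ⊤ (was 5); enqueue [3]
  #6 pop 1: in=⊤ → ⊤ (was 5); enqueue [0]
  #7 pop 2: in=⊤ → ⊤ (was 3); enqueue [1]
  #8 pop 3: in=⊤ → ⊤ (no change)
  #9 pop 0: in=⊤ → ⊤ (no change)
  #10 pop 1: in=⊤ → ⊤ (no change)

Fixpoint:
  val[0] = ⊤
  val[1] = ⊤
  val[2] = ⊤
  val[3] = ⊤

10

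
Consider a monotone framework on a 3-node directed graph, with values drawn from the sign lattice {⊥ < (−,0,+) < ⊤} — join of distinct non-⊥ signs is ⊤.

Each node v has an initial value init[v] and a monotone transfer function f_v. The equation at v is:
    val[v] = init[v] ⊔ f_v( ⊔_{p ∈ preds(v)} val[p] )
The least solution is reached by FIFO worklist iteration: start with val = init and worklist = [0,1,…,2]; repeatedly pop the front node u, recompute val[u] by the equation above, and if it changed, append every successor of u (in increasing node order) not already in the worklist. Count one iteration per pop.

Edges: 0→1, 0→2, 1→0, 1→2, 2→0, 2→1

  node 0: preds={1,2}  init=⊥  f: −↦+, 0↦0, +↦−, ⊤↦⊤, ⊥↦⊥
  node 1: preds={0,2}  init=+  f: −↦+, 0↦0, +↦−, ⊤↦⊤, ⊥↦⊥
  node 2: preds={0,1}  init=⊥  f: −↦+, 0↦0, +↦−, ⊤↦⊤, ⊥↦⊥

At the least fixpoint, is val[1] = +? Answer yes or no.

Trace (7 dequeues):
  [1] u=0 | in + | out − | prev ⊥ | push {}
  [2] u=1 | in − | out + | ==
  [3] u=2 | in ⊤ | out ⊤ | prev ⊥ | push {0,1}
  [4] u=0 | in ⊤ | out ⊤ | prev − | push {2}
  [5] u=1 | in ⊤ | out ⊤ | prev + | push {0}
  [6] u=2 | in ⊤ | out ⊤ | ==
  [7] u=0 | in ⊤ | out ⊤ | ==

Converged values:
  [0] ⊤
  [1] ⊤
  [2] ⊤

no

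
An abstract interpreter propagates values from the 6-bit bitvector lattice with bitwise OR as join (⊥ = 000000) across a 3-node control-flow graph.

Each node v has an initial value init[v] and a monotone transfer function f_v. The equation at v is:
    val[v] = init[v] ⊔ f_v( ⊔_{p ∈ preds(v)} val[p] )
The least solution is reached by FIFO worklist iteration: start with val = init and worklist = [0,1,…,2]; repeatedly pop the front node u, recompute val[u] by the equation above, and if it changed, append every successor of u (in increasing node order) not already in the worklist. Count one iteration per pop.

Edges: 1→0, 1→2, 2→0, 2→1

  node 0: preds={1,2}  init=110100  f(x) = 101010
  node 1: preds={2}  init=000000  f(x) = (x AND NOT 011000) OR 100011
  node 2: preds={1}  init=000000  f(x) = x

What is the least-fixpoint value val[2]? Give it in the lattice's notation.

Worklist (5 pops):
  #1 pop 0: in=000000 → 111110 (was 110100); enqueue []
  #2 pop 1: in=000000 → 100011 (was 000000); enqueue [0]
  #3 pop 2: in=100011 → 100011 (was 000000); enqueue [1]
  #4 pop 0: in=100011 → 111110 (no change)
  #5 pop 1: in=100011 → 100011 (no change)

Fixpoint:
  val[0] = 111110
  val[1] = 100011
  val[2] = 100011

100011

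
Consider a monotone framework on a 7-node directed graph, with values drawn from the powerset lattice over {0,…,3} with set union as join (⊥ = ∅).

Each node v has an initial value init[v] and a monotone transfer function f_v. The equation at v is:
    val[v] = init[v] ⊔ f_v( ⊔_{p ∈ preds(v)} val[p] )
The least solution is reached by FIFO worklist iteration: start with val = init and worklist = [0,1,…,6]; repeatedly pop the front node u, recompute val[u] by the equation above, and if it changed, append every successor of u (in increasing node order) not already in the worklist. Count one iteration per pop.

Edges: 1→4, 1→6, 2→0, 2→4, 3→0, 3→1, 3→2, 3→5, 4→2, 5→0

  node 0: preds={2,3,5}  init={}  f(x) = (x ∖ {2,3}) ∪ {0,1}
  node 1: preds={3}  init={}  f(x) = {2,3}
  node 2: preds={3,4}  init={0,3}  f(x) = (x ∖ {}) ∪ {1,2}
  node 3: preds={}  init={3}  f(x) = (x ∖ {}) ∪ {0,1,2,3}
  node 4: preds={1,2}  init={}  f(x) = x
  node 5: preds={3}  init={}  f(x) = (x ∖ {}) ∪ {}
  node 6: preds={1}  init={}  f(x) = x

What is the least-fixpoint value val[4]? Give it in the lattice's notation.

{0,1,2,3}

Iteration log — 10 steps:
  step 1. node 0  ⊔preds={0,3}  new={0,1}  old={}  +wl: 
  step 2. node 1  ⊔preds={3}  new={2,3}  old={}  +wl: 
  step 3. node 2  ⊔preds={3}  new={0,1,2,3}  old={0,3}  +wl: 0
  step 4. node 3  ⊔preds={}  new={0,1,2,3}  old={3}  +wl: 1,2
  step 5. node 4  ⊔preds={0,1,2,3}  new={0,1,2,3}  old={}  +wl: 
  step 6. node 5  ⊔preds={0,1,2,3}  new={0,1,2,3}  old={}  +wl: 
  step 7. node 6  ⊔preds={2,3}  new={2,3}  old={}  +wl: 
  step 8. node 0  ⊔preds={0,1,2,3}  new={0,1}  stable
  step 9. node 1  ⊔preds={0,1,2,3}  new={2,3}  stable
  step 10. node 2  ⊔preds={0,1,2,3}  new={0,1,2,3}  stable

Least fixpoint reached:
  node 0: {0,1}
  node 1: {2,3}
  node 2: {0,1,2,3}
  node 3: {0,1,2,3}
  node 4: {0,1,2,3}
  node 5: {0,1,2,3}
  node 6: {2,3}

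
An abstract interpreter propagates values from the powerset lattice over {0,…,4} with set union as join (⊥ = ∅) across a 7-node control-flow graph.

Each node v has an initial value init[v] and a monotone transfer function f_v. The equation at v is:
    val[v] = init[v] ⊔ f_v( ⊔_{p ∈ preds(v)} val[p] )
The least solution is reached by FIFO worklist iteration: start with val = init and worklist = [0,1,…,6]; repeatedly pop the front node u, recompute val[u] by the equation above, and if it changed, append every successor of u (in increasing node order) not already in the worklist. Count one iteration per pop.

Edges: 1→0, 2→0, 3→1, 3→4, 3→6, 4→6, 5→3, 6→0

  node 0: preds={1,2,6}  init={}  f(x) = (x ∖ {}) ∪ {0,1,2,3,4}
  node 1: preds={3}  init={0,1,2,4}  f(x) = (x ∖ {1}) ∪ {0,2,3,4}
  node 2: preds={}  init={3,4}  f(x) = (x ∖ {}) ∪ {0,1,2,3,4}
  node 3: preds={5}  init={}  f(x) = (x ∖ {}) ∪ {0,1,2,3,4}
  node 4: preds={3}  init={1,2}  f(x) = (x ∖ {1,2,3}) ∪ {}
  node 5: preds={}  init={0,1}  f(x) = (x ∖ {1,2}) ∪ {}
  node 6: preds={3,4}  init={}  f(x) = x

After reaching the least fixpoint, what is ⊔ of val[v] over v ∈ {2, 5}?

Iteration log — 9 steps:
  step 1. node 0  ⊔preds={0,1,2,3,4}  new={0,1,2,3,4}  old={}  +wl: 
  step 2. node 1  ⊔preds={}  new={0,1,2,3,4}  old={0,1,2,4}  +wl: 0
  step 3. node 2  ⊔preds={}  new={0,1,2,3,4}  old={3,4}  +wl: 
  step 4. node 3  ⊔preds={0,1}  new={0,1,2,3,4}  old={}  +wl: 1
  step 5. node 4  ⊔preds={0,1,2,3,4}  new={0,1,2,4}  old={1,2}  +wl: 
  step 6. node 5  ⊔preds={}  new={0,1}  stable
  step 7. node 6  ⊔preds={0,1,2,3,4}  new={0,1,2,3,4}  old={}  +wl: 
  step 8. node 0  ⊔preds={0,1,2,3,4}  new={0,1,2,3,4}  stable
  step 9. node 1  ⊔preds={0,1,2,3,4}  new={0,1,2,3,4}  stable

Least fixpoint reached:
  node 0: {0,1,2,3,4}
  node 1: {0,1,2,3,4}
  node 2: {0,1,2,3,4}
  node 3: {0,1,2,3,4}
  node 4: {0,1,2,4}
  node 5: {0,1}
  node 6: {0,1,2,3,4}

{0,1,2,3,4}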